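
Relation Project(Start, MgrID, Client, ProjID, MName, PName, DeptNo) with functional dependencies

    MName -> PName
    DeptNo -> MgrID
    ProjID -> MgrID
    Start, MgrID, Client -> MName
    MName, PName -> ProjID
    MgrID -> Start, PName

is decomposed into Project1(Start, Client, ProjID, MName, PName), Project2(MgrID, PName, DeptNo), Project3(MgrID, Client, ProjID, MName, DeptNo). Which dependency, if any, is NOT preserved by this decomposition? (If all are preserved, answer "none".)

Check MgrID → Start, PName: no single fragment contains all of {Start, MgrID, PName}, and the restricted closure of {MgrID} across the fragments never reaches {Start, PName}.
MName → PName is preserved.
DeptNo → MgrID is preserved.
ProjID → MgrID is preserved.
Start, MgrID, Client → MName is preserved.
MName, PName → ProjID is preserved.

MgrID -> Start, PName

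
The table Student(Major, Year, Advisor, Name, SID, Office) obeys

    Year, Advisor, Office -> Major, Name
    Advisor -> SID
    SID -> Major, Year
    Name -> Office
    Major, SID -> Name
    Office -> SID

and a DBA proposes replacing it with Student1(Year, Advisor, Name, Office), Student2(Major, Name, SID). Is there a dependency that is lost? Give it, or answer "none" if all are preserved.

none

Year, Advisor, Office → Major, Name: restricted closure across fragments reaches Major, Name.
Advisor → SID: restricted closure across fragments reaches SID.
SID → Major, Year: restricted closure across fragments reaches Major, Year.
Name → Office lies within Student1.
Major, SID → Name lies within Student2.
Office → SID: restricted closure across fragments reaches SID.
Every dependency is enforceable on the fragments, so the decomposition is dependency-preserving.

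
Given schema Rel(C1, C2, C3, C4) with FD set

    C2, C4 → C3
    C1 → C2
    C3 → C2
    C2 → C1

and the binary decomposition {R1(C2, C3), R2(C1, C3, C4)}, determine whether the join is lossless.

Yes

Common attributes: R1 ∩ R2 = {C3}.
Closure of {C3}: C3 → C2 applies, adding C2; C2 → C1 applies, adding C1. So (C3)⁺ = {C1, C2, C3}.
This closure contains every attribute of R1, so R1 ∩ R2 → R1. The join is lossless.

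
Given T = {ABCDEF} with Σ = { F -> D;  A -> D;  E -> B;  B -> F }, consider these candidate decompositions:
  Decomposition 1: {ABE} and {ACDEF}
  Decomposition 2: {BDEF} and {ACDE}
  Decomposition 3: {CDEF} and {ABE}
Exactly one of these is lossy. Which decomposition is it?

Decomposition 3

Decomposition 1: common = {AE}, closure = {ABDEF} → lossless.
Decomposition 2: common = {DE}, closure = {BDEF} → lossless.
Decomposition 3: common = {E}, closure = {BDEF} → lossy.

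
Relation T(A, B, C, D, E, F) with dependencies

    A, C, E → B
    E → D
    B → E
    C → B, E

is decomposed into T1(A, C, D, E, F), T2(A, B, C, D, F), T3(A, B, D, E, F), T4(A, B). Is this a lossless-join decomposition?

Yes

Chase test. Columns are A, B, C, D, E, F; row i has aⱼ where attribute j ∈ Ti, else bᵢⱼ.
Initial tableau (one row per fragment):
  row 1: a1 b12 a3 a4 a5 a6
  row 2: a1 a2 a3 a4 b25 a6
  row 3: a1 a2 b33 a4 a5 a6
  row 4: a1 a2 b43 b44 b45 b46
Rows 2 and 3 agree on B; apply B→E and equate their E entries.
Rows 2 and 4 agree on B; apply B→E and equate their E entries.
Rows 1 and 2 agree on C; apply C→B, E and equate their B, E entries.
Rows 1 and 4 agree on E; apply E→D and equate their D entries.
Row 1 is now all distinguished symbols — the join is lossless.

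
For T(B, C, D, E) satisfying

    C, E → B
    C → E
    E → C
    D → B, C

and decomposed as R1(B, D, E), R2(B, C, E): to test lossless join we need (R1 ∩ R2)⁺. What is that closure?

R1 ∩ R2 = {B, E}.
E → C applies, adding C
Closure: {B, C, E}.

B, C, E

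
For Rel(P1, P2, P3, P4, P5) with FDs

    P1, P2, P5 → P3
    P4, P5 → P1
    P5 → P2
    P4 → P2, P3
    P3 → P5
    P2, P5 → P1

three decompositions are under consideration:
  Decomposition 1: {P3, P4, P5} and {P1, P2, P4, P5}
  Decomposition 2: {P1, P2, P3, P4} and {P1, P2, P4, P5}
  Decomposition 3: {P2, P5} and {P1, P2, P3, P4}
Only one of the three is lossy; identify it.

Decomposition 3

Decomposition 1: common = {P4, P5}, closure = {P1, P2, P3, P4, P5} → lossless.
Decomposition 2: common = {P1, P2, P4}, closure = {P1, P2, P3, P4, P5} → lossless.
Decomposition 3: common = {P2}, closure = {P2} → lossy.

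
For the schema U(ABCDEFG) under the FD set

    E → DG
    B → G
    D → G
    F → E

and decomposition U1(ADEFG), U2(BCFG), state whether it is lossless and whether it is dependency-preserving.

Lossless test: (FG)⁺ = {DEFG}, which is a superkey of neither fragment — lossy.
Dependency preservation: every FD's attributes lie within a single fragment, so each can be enforced locally — preserved.

lossy but dependency-preserving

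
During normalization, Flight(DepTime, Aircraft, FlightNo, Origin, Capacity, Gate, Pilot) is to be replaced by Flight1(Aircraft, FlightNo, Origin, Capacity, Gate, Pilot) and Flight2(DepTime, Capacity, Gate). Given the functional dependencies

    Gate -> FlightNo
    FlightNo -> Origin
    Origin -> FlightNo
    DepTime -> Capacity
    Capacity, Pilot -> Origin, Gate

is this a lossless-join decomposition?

No

Common attributes: Flight1 ∩ Flight2 = {Capacity, Gate}.
Closure of {Capacity, Gate}: Gate → FlightNo applies, adding FlightNo; FlightNo → Origin applies, adding Origin. So (Capacity, Gate)⁺ = {FlightNo, Origin, Capacity, Gate}.
The closure contains neither all of Flight1 = {Aircraft, FlightNo, Origin, Capacity, Gate, Pilot} nor all of Flight2 = {DepTime, Capacity, Gate}, so the common attributes are not a superkey of either fragment. The join is lossy.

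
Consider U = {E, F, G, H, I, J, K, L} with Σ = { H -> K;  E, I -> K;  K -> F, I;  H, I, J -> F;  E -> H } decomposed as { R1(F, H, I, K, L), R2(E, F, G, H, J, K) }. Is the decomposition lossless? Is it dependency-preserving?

lossy but dependency-preserving

Lossless test: (F, H, K)⁺ = {F, H, I, K}, which is a superkey of neither fragment — lossy.
Dependency preservation: E, I → K; H, I, J → F are not contained in any single fragment, but the restricted closure of each left-hand side across the fragments still reaches the right-hand side; the remaining FDs each lie inside some fragment. All dependencies are preserved.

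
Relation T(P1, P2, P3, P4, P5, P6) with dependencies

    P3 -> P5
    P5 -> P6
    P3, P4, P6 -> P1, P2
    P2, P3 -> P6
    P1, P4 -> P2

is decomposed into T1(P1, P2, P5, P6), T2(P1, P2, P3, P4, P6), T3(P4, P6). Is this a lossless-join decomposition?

Chase test. Columns are P1, P2, P3, P4, P5, P6; row i has aⱼ where attribute j ∈ Ti, else bᵢⱼ.
Initial tableau (one row per fragment):
  row 1: a1 a2 b13 b14 a5 a6
  row 2: a1 a2 a3 a4 b25 a6
  row 3: b31 b32 b33 a4 b35 a6
No row becomes fully distinguished — the join is lossy.

No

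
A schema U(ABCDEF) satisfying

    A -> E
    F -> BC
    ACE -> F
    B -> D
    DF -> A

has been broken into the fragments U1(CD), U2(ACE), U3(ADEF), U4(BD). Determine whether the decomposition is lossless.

Chase test. Columns are ABCDEF; row i has aⱼ where attribute j ∈ Ui, else bᵢⱼ.
Initial tableau (one row per fragment):
  row 1: b11 b12 a3 a4 b15 b16
  row 2: a1 b22 a3 b24 a5 b26
  row 3: a1 b32 b33 a4 a5 a6
  row 4: b41 a2 b43 a4 b45 b46
No row becomes fully distinguished — the join is lossy.

No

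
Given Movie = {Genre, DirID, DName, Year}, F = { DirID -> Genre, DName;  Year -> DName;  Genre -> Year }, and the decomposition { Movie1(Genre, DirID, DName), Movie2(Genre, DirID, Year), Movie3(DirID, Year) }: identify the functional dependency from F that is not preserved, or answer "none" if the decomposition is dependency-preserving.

Check Year → DName: no single fragment contains all of {DName, Year}, and the restricted closure of {Year} across the fragments never reaches {DName}.
DirID → Genre, DName is preserved.
Genre → Year is preserved.

Year -> DName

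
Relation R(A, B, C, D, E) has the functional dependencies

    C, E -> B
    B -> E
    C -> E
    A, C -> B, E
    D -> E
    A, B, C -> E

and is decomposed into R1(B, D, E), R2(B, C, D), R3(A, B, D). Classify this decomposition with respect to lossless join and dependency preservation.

lossy but dependency-preserving

Lossless test (chase): Rows 1 and 2 agree on B; apply B→E and equate their E entries. Rows 1 and 3 agree on B; apply B→E and equate their E entries. No row becomes fully distinguished — the join is lossy.
Dependency preservation: C, E → B; C → E; A, C → B, E; A, B, C → E are not contained in any single fragment, but the restricted closure of each left-hand side across the fragments still reaches the right-hand side; the remaining FDs each lie inside some fragment. All dependencies are preserved.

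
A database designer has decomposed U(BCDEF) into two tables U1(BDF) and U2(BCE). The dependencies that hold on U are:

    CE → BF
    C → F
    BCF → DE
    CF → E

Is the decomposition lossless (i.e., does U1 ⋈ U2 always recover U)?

Common attributes: U1 ∩ U2 = {B}.
No dependency enlarges {B}, so (B)⁺ = {B}.
The closure contains neither all of U1 = {BDF} nor all of U2 = {BCE}, so the common attributes are not a superkey of either fragment. The join is lossy.

No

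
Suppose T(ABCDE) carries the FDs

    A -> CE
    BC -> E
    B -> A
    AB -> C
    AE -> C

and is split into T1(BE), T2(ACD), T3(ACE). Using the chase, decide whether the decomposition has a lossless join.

Chase test. Columns are ABCDE; row i has aⱼ where attribute j ∈ Ti, else bᵢⱼ.
Initial tableau (one row per fragment):
  row 1: b11 a2 b13 b14 a5
  row 2: a1 b22 a3 a4 b25
  row 3: a1 b32 a3 b34 a5
Rows 2 and 3 agree on A; apply A→CE and equate their CE entries.
No row becomes fully distinguished — the join is lossy.

No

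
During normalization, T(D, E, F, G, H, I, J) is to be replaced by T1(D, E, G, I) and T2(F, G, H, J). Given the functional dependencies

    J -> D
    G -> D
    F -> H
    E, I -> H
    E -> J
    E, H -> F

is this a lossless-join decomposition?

Common attributes: T1 ∩ T2 = {G}.
Closure of {G}: G → D applies, adding D. So (G)⁺ = {D, G}.
The closure contains neither all of T1 = {D, E, G, I} nor all of T2 = {F, G, H, J}, so the common attributes are not a superkey of either fragment. The join is lossy.

No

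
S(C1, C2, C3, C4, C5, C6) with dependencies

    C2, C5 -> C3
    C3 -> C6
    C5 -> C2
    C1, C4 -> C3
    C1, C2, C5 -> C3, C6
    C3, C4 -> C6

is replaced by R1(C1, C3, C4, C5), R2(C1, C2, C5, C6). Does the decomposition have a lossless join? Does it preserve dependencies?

lossless but not dependency-preserving

Lossless test: (C1, C5)⁺ = {C1, C2, C3, C5, C6}, which contains all of one fragment — lossless.
Dependency preservation: the restricted closure of {C3} across the fragments never reaches {C6}, so C3 → C6 cannot be enforced without a join — not preserved.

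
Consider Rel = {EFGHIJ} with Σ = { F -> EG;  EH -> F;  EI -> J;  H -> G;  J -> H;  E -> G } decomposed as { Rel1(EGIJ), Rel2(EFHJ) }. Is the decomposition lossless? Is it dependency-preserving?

Lossless test: (EJ)⁺ = {EFGHJ}, which contains all of one fragment — lossless.
Dependency preservation: the restricted closure of {H} across the fragments never reaches {G}, so H → G cannot be enforced without a join — not preserved.

lossless but not dependency-preserving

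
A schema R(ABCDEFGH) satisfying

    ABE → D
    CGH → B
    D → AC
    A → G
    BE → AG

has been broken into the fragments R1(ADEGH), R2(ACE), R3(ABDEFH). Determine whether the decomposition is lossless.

No

Chase test. Columns are ABCDEFGH; row i has aⱼ where attribute j ∈ Ri, else bᵢⱼ.
Initial tableau (one row per fragment):
  row 1: a1 b12 b13 a4 a5 b16 a7 a8
  row 2: a1 b22 a3 b24 a5 b26 b27 b28
  row 3: a1 a2 b33 a4 a5 a6 b37 a8
Rows 1 and 3 agree on D; apply D→AC and equate their AC entries.
Rows 1 and 2 agree on A; apply A→G and equate their G entries.
Rows 1 and 3 agree on A; apply A→G and equate their G entries.
Rows 1 and 3 agree on CGH; apply CGH→B and equate their B entries.
No row becomes fully distinguished — the join is lossy.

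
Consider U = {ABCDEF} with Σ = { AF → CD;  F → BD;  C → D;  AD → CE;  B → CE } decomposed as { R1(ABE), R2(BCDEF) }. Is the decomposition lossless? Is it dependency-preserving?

Lossless test: (BE)⁺ = {BCDE}, which is a superkey of neither fragment — lossy.
Dependency preservation: the restricted closure of {AD} across the fragments never reaches {CE}, so AD → CE cannot be enforced without a join — not preserved.

lossy and not dependency-preserving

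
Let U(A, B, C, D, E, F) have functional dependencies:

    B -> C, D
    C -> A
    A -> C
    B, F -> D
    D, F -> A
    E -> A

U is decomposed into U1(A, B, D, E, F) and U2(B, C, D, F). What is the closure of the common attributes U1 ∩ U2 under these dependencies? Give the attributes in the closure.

A, B, C, D, F

U1 ∩ U2 = {B, D, F}.
B → C, D applies, adding C
C → A applies, adding A
Closure: {A, B, C, D, F}.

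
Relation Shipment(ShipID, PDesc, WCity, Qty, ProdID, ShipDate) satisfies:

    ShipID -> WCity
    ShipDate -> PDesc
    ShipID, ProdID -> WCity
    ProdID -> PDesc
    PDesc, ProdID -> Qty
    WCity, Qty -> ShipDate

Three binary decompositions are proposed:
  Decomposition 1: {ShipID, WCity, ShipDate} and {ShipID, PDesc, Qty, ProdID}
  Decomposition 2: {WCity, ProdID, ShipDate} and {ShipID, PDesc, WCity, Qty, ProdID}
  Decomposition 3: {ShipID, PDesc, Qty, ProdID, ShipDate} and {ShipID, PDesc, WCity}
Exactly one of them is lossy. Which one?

Decomposition 1: common = {ShipID}, closure = {ShipID, WCity} → lossy.
Decomposition 2: common = {WCity, ProdID}, closure = {PDesc, WCity, Qty, ProdID, ShipDate} → lossless.
Decomposition 3: common = {ShipID, PDesc}, closure = {ShipID, PDesc, WCity} → lossless.

Decomposition 1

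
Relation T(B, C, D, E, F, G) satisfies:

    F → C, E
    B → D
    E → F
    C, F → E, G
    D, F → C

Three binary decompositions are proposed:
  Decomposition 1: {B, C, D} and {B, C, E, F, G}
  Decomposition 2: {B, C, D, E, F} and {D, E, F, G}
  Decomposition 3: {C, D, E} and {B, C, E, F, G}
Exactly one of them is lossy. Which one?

Decomposition 3

Decomposition 1: common = {B, C}, closure = {B, C, D} → lossless.
Decomposition 2: common = {D, E, F}, closure = {C, D, E, F, G} → lossless.
Decomposition 3: common = {C, E}, closure = {C, E, F, G} → lossy.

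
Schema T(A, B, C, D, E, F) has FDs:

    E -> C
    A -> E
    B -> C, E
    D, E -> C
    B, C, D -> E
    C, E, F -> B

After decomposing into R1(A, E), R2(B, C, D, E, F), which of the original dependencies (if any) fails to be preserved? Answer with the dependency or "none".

none

E → C lies within R2.
A → E lies within R1.
B → C, E lies within R2.
D, E → C lies within R2.
B, C, D → E lies within R2.
C, E, F → B lies within R2.
Every dependency is enforceable on the fragments, so the decomposition is dependency-preserving.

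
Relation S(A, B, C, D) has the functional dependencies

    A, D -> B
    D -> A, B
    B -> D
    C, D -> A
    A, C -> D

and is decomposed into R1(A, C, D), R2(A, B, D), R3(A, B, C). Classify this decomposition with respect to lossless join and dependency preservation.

Lossless test (chase): Rows 1 and 2 agree on A, D; apply A, D→B and equate their B entries. Rows 1 and 3 agree on B; apply B→D and equate their D entries. Row 1 is now all distinguished symbols — the join is lossless.
Dependency preservation: every FD's attributes lie within a single fragment, so each can be enforced locally — preserved.

lossless and dependency-preserving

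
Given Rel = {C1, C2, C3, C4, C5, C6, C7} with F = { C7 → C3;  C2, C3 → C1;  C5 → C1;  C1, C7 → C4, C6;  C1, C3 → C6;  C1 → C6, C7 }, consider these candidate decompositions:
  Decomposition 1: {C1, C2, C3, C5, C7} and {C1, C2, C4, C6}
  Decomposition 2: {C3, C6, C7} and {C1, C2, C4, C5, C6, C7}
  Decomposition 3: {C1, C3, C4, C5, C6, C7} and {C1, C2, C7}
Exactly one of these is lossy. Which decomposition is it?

Decomposition 1: common = {C1, C2}, closure = {C1, C2, C3, C4, C6, C7} → lossless.
Decomposition 2: common = {C6, C7}, closure = {C3, C6, C7} → lossless.
Decomposition 3: common = {C1, C7}, closure = {C1, C3, C4, C6, C7} → lossy.

Decomposition 3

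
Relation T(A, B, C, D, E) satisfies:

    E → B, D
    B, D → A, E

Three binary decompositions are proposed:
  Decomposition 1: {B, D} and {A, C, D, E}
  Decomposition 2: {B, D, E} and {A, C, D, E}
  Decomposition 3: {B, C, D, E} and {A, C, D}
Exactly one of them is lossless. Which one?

Decomposition 2

Decomposition 1: common = {D}, closure = {D} → lossy.
Decomposition 2: common = {D, E}, closure = {A, B, D, E} → lossless.
Decomposition 3: common = {C, D}, closure = {C, D} → lossy.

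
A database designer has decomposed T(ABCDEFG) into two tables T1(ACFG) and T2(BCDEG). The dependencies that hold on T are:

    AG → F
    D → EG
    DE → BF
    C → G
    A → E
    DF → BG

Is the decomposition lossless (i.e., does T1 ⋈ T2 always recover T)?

No

Common attributes: T1 ∩ T2 = {CG}.
No dependency enlarges {CG}, so (CG)⁺ = {CG}.
The closure contains neither all of T1 = {ACFG} nor all of T2 = {BCDEG}, so the common attributes are not a superkey of either fragment. The join is lossy.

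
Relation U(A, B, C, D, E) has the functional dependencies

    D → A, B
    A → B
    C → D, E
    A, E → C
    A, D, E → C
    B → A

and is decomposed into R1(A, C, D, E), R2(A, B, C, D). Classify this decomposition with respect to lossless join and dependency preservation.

lossless and dependency-preserving

Lossless test: (A, C, D)⁺ = {A, B, C, D, E}, which contains all of one fragment — lossless.
Dependency preservation: every FD's attributes lie within a single fragment, so each can be enforced locally — preserved.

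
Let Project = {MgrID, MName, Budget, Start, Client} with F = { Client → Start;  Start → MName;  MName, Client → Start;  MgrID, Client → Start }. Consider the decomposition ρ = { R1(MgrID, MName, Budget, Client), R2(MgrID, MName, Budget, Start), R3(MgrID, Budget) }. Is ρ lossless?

No

Chase test. Columns are MgrID, MName, Budget, Start, Client; row i has aⱼ where attribute j ∈ Ri, else bᵢⱼ.
Initial tableau (one row per fragment):
  row 1: a1 a2 a3 b14 a5
  row 2: a1 a2 a3 a4 b25
  row 3: a1 b32 a3 b34 b35
No row becomes fully distinguished — the join is lossy.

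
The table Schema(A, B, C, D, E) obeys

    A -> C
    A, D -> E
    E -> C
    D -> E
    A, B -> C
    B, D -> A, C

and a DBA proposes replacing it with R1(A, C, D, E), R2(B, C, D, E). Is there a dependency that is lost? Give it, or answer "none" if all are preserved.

Check B, D → A, C: no single fragment contains all of {A, B, C, D}, and the restricted closure of {B, D} across the fragments never reaches {A, C}.
A → C is preserved.
A, D → E is preserved.
E → C is preserved.
D → E is preserved.
A, B → C is preserved.

B, D -> A, C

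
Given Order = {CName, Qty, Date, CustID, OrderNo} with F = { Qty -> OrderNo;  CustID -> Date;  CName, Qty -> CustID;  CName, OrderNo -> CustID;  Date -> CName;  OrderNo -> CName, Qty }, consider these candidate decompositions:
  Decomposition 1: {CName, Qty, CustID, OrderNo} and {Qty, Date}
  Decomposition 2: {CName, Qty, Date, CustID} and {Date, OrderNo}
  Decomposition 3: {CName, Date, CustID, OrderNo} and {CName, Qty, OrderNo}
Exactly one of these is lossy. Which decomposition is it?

Decomposition 2

Decomposition 1: common = {Qty}, closure = {CName, Qty, Date, CustID, OrderNo} → lossless.
Decomposition 2: common = {Date}, closure = {CName, Date} → lossy.
Decomposition 3: common = {CName, OrderNo}, closure = {CName, Qty, Date, CustID, OrderNo} → lossless.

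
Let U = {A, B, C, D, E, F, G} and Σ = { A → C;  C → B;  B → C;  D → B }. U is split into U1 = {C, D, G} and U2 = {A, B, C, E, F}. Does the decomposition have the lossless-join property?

No

Common attributes: U1 ∩ U2 = {C}.
Closure of {C}: C → B applies, adding B. So (C)⁺ = {B, C}.
The closure contains neither all of U1 = {C, D, G} nor all of U2 = {A, B, C, E, F}, so the common attributes are not a superkey of either fragment. The join is lossy.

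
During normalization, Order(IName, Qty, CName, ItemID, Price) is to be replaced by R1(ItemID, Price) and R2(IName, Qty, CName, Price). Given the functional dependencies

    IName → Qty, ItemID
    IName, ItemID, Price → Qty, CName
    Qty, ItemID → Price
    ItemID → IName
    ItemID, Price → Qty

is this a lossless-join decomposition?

Common attributes: R1 ∩ R2 = {Price}.
No dependency enlarges {Price}, so (Price)⁺ = {Price}.
The closure contains neither all of R1 = {ItemID, Price} nor all of R2 = {IName, Qty, CName, Price}, so the common attributes are not a superkey of either fragment. The join is lossy.

No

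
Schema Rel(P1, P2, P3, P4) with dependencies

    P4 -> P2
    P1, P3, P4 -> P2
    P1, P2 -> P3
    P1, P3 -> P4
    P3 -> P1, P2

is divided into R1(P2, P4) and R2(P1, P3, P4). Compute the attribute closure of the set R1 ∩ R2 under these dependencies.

R1 ∩ R2 = {P4}.
P4 → P2 applies, adding P2
Closure: {P2, P4}.

P2, P4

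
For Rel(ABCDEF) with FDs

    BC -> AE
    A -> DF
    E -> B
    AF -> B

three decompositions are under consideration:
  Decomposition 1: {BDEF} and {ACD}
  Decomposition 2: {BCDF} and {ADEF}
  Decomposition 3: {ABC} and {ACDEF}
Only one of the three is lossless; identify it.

Decomposition 3

Decomposition 1: common = {D}, closure = {D} → lossy.
Decomposition 2: common = {DF}, closure = {DF} → lossy.
Decomposition 3: common = {AC}, closure = {ABCDEF} → lossless.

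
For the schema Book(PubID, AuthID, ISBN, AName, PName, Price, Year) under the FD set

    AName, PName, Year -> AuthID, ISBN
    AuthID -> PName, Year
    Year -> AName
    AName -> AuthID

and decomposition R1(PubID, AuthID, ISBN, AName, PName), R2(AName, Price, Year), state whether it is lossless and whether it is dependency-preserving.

lossy but dependency-preserving

Lossless test: (AName)⁺ = {AuthID, ISBN, AName, PName, Year}, which is a superkey of neither fragment — lossy.
Dependency preservation: AName, PName, Year → AuthID, ISBN; AuthID → PName, Year are not contained in any single fragment, but the restricted closure of each left-hand side across the fragments still reaches the right-hand side; the remaining FDs each lie inside some fragment. All dependencies are preserved.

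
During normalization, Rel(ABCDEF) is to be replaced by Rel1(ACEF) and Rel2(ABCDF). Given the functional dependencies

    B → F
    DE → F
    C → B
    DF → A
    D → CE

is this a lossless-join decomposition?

Common attributes: Rel1 ∩ Rel2 = {ACF}.
Closure of {ACF}: C → B applies, adding B. So (ACF)⁺ = {ABCF}.
The closure contains neither all of Rel1 = {ACEF} nor all of Rel2 = {ABCDF}, so the common attributes are not a superkey of either fragment. The join is lossy.

No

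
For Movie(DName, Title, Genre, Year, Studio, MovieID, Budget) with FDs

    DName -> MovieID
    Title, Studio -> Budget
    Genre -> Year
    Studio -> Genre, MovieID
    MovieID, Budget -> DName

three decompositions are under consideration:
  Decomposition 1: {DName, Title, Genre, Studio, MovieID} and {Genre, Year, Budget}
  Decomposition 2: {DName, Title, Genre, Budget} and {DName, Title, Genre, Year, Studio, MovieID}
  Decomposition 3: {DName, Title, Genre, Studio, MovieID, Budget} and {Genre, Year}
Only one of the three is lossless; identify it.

Decomposition 1: common = {Genre}, closure = {Genre, Year} → lossy.
Decomposition 2: common = {DName, Title, Genre}, closure = {DName, Title, Genre, Year, MovieID} → lossy.
Decomposition 3: common = {Genre}, closure = {Genre, Year} → lossless.

Decomposition 3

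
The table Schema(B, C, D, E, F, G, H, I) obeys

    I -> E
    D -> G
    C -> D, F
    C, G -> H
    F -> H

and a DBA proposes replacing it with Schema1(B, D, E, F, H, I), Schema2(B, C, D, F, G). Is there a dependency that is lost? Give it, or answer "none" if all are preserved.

none

I → E lies within Schema1.
D → G lies within Schema2.
C → D, F lies within Schema2.
C, G → H: restricted closure across fragments reaches H.
F → H lies within Schema1.
Every dependency is enforceable on the fragments, so the decomposition is dependency-preserving.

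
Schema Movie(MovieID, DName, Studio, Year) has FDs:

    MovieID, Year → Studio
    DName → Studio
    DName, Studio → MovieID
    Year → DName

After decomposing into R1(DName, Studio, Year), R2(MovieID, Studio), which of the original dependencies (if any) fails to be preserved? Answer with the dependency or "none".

DName, Studio → MovieID

Check DName, Studio → MovieID: no single fragment contains all of {MovieID, DName, Studio}, and the restricted closure of {DName, Studio} across the fragments never reaches {MovieID}.
MovieID, Year → Studio is preserved.
DName → Studio is preserved.
Year → DName is preserved.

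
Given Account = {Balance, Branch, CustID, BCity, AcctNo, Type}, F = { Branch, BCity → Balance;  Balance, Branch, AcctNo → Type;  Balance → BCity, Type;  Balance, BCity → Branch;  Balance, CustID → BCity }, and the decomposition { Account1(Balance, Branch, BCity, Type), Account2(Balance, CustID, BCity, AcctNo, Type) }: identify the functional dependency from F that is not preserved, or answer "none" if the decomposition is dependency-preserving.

none

Branch, BCity → Balance lies within Account1.
Balance, Branch, AcctNo → Type: restricted closure across fragments reaches Type.
Balance → BCity, Type lies within Account1.
Balance, BCity → Branch lies within Account1.
Balance, CustID → BCity lies within Account2.
Every dependency is enforceable on the fragments, so the decomposition is dependency-preserving.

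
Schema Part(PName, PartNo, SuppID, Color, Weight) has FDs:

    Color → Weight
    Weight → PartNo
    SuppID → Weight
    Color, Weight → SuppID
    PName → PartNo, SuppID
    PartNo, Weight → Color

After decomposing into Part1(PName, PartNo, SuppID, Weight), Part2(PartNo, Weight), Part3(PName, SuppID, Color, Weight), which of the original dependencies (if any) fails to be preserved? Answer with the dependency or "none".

Color → Weight lies within Part3.
Weight → PartNo lies within Part1.
SuppID → Weight lies within Part1.
Color, Weight → SuppID lies within Part3.
PName → PartNo, SuppID lies within Part1.
PartNo, Weight → Color: restricted closure across fragments reaches Color.
Every dependency is enforceable on the fragments, so the decomposition is dependency-preserving.

none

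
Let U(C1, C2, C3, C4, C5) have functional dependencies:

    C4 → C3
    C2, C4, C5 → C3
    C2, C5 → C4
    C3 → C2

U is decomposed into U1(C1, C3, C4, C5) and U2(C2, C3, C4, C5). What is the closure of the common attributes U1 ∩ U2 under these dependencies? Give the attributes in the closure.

U1 ∩ U2 = {C3, C4, C5}.
C3 → C2 applies, adding C2
Closure: {C2, C3, C4, C5}.

C2, C3, C4, C5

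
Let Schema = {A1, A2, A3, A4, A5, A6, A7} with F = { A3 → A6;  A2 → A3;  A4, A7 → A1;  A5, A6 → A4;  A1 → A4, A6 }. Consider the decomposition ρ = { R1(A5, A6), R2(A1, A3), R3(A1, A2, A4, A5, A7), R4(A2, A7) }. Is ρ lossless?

Chase test. Columns are A1, A2, A3, A4, A5, A6, A7; row i has aⱼ where attribute j ∈ Ri, else bᵢⱼ.
Initial tableau (one row per fragment):
  row 1: b11 b12 b13 b14 a5 a6 b17
  row 2: a1 b22 a3 b24 b25 b26 b27
  row 3: a1 a2 b33 a4 a5 b36 a7
  row 4: b41 a2 b43 b44 b45 b46 a7
Rows 3 and 4 agree on A2; apply A2→A3 and equate their A3 entries.
Rows 2 and 3 agree on A1; apply A1→A4, A6 and equate their A4, A6 entries.
Rows 3 and 4 agree on A3; apply A3→A6 and equate their A6 entries.
No row becomes fully distinguished — the join is lossy.

No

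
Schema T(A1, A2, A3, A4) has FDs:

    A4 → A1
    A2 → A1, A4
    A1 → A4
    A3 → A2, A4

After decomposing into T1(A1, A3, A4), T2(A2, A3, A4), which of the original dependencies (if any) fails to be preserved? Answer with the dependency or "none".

none

A4 → A1 lies within T1.
A2 → A1, A4: restricted closure across fragments reaches A1, A4.
A1 → A4 lies within T1.
A3 → A2, A4 lies within T2.
Every dependency is enforceable on the fragments, so the decomposition is dependency-preserving.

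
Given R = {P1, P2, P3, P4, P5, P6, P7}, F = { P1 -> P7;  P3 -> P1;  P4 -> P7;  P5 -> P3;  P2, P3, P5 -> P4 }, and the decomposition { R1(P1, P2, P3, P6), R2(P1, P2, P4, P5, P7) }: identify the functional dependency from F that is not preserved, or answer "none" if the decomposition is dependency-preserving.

P5 -> P3

Check P5 → P3: no single fragment contains all of {P3, P5}, and the restricted closure of {P5} across the fragments never reaches {P3}.
P1 → P7 is preserved.
P3 → P1 is preserved.
P4 → P7 is preserved.
P2, P3, P5 → P4 is preserved.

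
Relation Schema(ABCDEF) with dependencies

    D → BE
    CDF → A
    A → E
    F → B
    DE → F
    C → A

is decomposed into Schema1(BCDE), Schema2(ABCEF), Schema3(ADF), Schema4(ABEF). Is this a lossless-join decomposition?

Yes

Chase test. Columns are ABCDEF; row i has aⱼ where attribute j ∈ Schemai, else bᵢⱼ.
Initial tableau (one row per fragment):
  row 1: b11 a2 a3 a4 a5 b16
  row 2: a1 a2 a3 b24 a5 a6
  row 3: a1 b32 b33 a4 b35 a6
  row 4: a1 a2 b43 b44 a5 a6
Rows 1 and 3 agree on D; apply D→BE and equate their BE entries.
Rows 1 and 3 agree on DE; apply DE→F and equate their F entries.
Rows 1 and 2 agree on C; apply C→A and equate their A entries.
Row 1 is now all distinguished symbols — the join is lossless.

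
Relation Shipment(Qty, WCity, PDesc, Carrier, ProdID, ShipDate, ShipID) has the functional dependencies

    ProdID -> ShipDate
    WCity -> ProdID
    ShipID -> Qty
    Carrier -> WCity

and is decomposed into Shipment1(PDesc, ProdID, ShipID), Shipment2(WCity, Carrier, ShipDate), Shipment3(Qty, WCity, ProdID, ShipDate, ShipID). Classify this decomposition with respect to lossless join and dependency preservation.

Lossless test (chase): Rows 1 and 3 agree on ProdID; apply ProdID→ShipDate and equate their ShipDate entries. Rows 2 and 3 agree on WCity; apply WCity→ProdID and equate their ProdID entries. Rows 1 and 3 agree on ShipID; apply ShipID→Qty and equate their Qty entries. No row becomes fully distinguished — the join is lossy.
Dependency preservation: every FD's attributes lie within a single fragment, so each can be enforced locally — preserved.

lossy but dependency-preserving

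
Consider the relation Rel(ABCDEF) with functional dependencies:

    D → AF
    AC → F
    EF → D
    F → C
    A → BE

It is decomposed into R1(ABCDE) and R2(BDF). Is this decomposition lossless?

Yes

Common attributes: R1 ∩ R2 = {BD}.
Closure of {BD}: D → AF applies, adding AF; F → C applies, adding C; A → BE applies, adding E. So (BD)⁺ = {ABCDEF}.
This closure contains every attribute of R1, so R1 ∩ R2 → R1. The join is lossless.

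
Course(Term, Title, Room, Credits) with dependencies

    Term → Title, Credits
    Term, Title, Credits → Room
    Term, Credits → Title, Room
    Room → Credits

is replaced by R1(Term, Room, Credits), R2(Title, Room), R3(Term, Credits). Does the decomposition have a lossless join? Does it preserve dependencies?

Lossless test (chase): Rows 1 and 3 agree on Term; apply Term→Title, Credits and equate their Title, Credits entries. Rows 1 and 3 agree on Term, Title, Credits; apply Term, Title, Credits→Room and equate their Room entries. Rows 1 and 2 agree on Room; apply Room→Credits and equate their Credits entries. No row becomes fully distinguished — the join is lossy.
Dependency preservation: the restricted closure of {Term} across the fragments never reaches {Title, Credits}, so Term → Title, Credits cannot be enforced without a join — not preserved.

lossy and not dependency-preserving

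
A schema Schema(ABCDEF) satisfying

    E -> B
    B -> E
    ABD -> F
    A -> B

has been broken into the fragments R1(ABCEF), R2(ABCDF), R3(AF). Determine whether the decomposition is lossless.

Chase test. Columns are ABCDEF; row i has aⱼ where attribute j ∈ Ri, else bᵢⱼ.
Initial tableau (one row per fragment):
  row 1: a1 a2 a3 b14 a5 a6
  row 2: a1 a2 a3 a4 b25 a6
  row 3: a1 b32 b33 b34 b35 a6
Rows 1 and 2 agree on B; apply B→E and equate their E entries.
Rows 1 and 3 agree on A; apply A→B and equate their B entries.
Rows 1 and 3 agree on B; apply B→E and equate their E entries.
Row 2 is now all distinguished symbols — the join is lossless.

Yes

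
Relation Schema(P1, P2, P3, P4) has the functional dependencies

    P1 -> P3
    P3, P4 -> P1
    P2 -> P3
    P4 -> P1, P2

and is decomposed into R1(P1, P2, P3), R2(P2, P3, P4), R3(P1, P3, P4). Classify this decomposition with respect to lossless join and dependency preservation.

lossless and dependency-preserving

Lossless test (chase): Rows 2 and 3 agree on P3, P4; apply P3, P4→P1 and equate their P1 entries. Rows 2 and 3 agree on P4; apply P4→P1, P2 and equate their P1, P2 entries. Row 2 is now all distinguished symbols — the join is lossless.
Dependency preservation: P4 → P1, P2 is not contained in any single fragment, but the restricted closure of its left-hand side across the fragments still reaches the right-hand side; the remaining FDs each lie inside some fragment. All dependencies are preserved.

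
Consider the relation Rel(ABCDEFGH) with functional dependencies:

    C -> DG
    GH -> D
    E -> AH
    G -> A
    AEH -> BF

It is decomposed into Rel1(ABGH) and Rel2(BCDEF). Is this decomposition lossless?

No

Common attributes: Rel1 ∩ Rel2 = {B}.
No dependency enlarges {B}, so (B)⁺ = {B}.
The closure contains neither all of Rel1 = {ABGH} nor all of Rel2 = {BCDEF}, so the common attributes are not a superkey of either fragment. The join is lossy.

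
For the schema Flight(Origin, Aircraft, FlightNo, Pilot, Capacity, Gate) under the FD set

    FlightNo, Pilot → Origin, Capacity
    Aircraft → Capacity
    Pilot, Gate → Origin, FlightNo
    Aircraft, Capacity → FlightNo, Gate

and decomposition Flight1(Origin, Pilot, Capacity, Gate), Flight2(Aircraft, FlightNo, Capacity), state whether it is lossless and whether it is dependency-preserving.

lossy and not dependency-preserving

Lossless test: (Capacity)⁺ = {Capacity}, which is a superkey of neither fragment — lossy.
Dependency preservation: the restricted closure of {FlightNo, Pilot} across the fragments never reaches {Origin, Capacity}, so FlightNo, Pilot → Origin, Capacity cannot be enforced without a join — not preserved.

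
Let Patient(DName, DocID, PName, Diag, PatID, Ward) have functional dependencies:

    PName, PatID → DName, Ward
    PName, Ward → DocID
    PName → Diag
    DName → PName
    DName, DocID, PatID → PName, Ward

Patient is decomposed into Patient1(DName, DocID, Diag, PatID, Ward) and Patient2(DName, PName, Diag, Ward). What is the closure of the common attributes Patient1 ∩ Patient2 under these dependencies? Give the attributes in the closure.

DName, DocID, PName, Diag, Ward

Patient1 ∩ Patient2 = {DName, Diag, Ward}.
DName → PName applies, adding PName
PName, Ward → DocID applies, adding DocID
Closure: {DName, DocID, PName, Diag, Ward}.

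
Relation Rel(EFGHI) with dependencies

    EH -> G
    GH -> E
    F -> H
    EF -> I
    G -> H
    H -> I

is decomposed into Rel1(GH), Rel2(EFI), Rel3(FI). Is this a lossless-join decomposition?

No

Chase test. Columns are EFGHI; row i has aⱼ where attribute j ∈ Reli, else bᵢⱼ.
Initial tableau (one row per fragment):
  row 1: b11 b12 a3 a4 b15
  row 2: a1 a2 b23 b24 a5
  row 3: b31 a2 b33 b34 a5
Rows 2 and 3 agree on F; apply F→H and equate their H entries.
No row becomes fully distinguished — the join is lossy.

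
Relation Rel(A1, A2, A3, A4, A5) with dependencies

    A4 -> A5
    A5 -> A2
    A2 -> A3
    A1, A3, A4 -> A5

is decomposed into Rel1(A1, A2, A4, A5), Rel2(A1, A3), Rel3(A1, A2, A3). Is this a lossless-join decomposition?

Yes

Chase test. Columns are A1, A2, A3, A4, A5; row i has aⱼ where attribute j ∈ Reli, else bᵢⱼ.
Initial tableau (one row per fragment):
  row 1: a1 a2 b13 a4 a5
  row 2: a1 b22 a3 b24 b25
  row 3: a1 a2 a3 b34 b35
Rows 1 and 3 agree on A2; apply A2→A3 and equate their A3 entries.
Row 1 is now all distinguished symbols — the join is lossless.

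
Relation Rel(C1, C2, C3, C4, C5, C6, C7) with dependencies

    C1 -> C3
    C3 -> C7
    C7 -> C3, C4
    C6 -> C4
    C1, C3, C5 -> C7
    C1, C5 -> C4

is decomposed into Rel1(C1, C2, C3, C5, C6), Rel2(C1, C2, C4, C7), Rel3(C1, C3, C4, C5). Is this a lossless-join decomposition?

Chase test. Columns are C1, C2, C3, C4, C5, C6, C7; row i has aⱼ where attribute j ∈ Reli, else bᵢⱼ.
Initial tableau (one row per fragment):
  row 1: a1 a2 a3 b14 a5 a6 b17
  row 2: a1 a2 b23 a4 b25 b26 a7
  row 3: a1 b32 a3 a4 a5 b36 b37
Rows 1 and 2 agree on C1; apply C1→C3 and equate their C3 entries.
Rows 1 and 2 agree on C3; apply C3→C7 and equate their C7 entries.
Rows 1 and 3 agree on C3; apply C3→C7 and equate their C7 entries.
Rows 1 and 2 agree on C7; apply C7→C3, C4 and equate their C3, C4 entries.
Row 1 is now all distinguished symbols — the join is lossless.

Yes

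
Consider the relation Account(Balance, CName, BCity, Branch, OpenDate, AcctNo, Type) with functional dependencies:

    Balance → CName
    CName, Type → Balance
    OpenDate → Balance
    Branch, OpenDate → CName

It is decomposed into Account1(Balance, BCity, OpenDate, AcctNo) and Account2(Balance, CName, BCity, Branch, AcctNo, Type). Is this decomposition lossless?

Common attributes: Account1 ∩ Account2 = {Balance, BCity, AcctNo}.
Closure of {Balance, BCity, AcctNo}: Balance → CName applies, adding CName. So (Balance, BCity, AcctNo)⁺ = {Balance, CName, BCity, AcctNo}.
The closure contains neither all of Account1 = {Balance, BCity, OpenDate, AcctNo} nor all of Account2 = {Balance, CName, BCity, Branch, AcctNo, Type}, so the common attributes are not a superkey of either fragment. The join is lossy.

No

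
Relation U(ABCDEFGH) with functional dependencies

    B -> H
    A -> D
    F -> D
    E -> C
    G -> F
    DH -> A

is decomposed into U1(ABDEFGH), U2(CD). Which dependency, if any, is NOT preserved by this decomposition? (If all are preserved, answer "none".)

Check E → C: no single fragment contains all of {CE}, and the restricted closure of {E} across the fragments never reaches {C}.
B → H is preserved.
A → D is preserved.
F → D is preserved.
G → F is preserved.
DH → A is preserved.

E -> C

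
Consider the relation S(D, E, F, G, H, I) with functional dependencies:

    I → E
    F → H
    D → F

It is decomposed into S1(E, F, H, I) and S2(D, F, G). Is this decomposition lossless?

Common attributes: S1 ∩ S2 = {F}.
Closure of {F}: F → H applies, adding H. So (F)⁺ = {F, H}.
The closure contains neither all of S1 = {E, F, H, I} nor all of S2 = {D, F, G}, so the common attributes are not a superkey of either fragment. The join is lossy.

No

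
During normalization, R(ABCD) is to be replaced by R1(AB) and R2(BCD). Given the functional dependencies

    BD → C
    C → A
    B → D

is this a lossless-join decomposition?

Yes

Common attributes: R1 ∩ R2 = {B}.
Closure of {B}: B → D applies, adding D; BD → C applies, adding C; C → A applies, adding A. So (B)⁺ = {ABCD}.
This closure contains every attribute of R1, so R1 ∩ R2 → R1. The join is lossless.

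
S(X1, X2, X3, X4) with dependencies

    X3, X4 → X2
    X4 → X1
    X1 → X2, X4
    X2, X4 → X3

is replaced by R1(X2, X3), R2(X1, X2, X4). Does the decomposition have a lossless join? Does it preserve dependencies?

Lossless test: (X2)⁺ = {X2}, which is a superkey of neither fragment — lossy.
Dependency preservation: the restricted closure of {X2, X4} across the fragments never reaches {X3}, so X2, X4 → X3 cannot be enforced without a join — not preserved.

lossy and not dependency-preserving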